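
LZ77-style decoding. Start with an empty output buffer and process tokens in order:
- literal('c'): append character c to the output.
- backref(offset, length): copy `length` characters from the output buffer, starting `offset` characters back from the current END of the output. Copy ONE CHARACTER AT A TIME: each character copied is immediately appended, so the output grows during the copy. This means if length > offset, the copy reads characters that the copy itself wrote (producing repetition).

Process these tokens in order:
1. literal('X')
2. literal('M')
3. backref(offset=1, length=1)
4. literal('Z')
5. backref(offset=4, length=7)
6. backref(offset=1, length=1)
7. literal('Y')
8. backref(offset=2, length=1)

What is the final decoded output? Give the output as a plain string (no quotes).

Answer: XMMZXMMZXMMMYM

Derivation:
Token 1: literal('X'). Output: "X"
Token 2: literal('M'). Output: "XM"
Token 3: backref(off=1, len=1). Copied 'M' from pos 1. Output: "XMM"
Token 4: literal('Z'). Output: "XMMZ"
Token 5: backref(off=4, len=7) (overlapping!). Copied 'XMMZXMM' from pos 0. Output: "XMMZXMMZXMM"
Token 6: backref(off=1, len=1). Copied 'M' from pos 10. Output: "XMMZXMMZXMMM"
Token 7: literal('Y'). Output: "XMMZXMMZXMMMY"
Token 8: backref(off=2, len=1). Copied 'M' from pos 11. Output: "XMMZXMMZXMMMYM"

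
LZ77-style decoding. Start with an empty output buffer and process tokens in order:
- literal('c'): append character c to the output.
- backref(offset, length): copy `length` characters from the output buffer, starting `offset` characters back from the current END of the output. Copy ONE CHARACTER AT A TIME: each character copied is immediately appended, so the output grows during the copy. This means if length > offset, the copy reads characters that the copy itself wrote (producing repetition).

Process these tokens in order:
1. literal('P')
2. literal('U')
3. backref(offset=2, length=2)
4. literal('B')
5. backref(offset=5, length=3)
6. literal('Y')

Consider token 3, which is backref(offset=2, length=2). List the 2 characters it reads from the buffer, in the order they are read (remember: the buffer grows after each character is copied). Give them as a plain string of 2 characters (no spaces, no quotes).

Answer: PU

Derivation:
Token 1: literal('P'). Output: "P"
Token 2: literal('U'). Output: "PU"
Token 3: backref(off=2, len=2). Buffer before: "PU" (len 2)
  byte 1: read out[0]='P', append. Buffer now: "PUP"
  byte 2: read out[1]='U', append. Buffer now: "PUPU"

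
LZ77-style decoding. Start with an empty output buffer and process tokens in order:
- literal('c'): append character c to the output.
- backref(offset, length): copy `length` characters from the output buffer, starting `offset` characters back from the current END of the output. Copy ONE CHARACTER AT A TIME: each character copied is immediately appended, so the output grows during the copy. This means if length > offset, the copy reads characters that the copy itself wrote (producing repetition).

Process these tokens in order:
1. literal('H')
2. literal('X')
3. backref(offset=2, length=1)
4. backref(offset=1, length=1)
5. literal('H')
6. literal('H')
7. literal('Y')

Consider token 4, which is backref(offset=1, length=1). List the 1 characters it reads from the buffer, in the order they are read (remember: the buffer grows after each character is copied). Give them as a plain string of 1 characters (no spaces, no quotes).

Answer: H

Derivation:
Token 1: literal('H'). Output: "H"
Token 2: literal('X'). Output: "HX"
Token 3: backref(off=2, len=1). Copied 'H' from pos 0. Output: "HXH"
Token 4: backref(off=1, len=1). Buffer before: "HXH" (len 3)
  byte 1: read out[2]='H', append. Buffer now: "HXHH"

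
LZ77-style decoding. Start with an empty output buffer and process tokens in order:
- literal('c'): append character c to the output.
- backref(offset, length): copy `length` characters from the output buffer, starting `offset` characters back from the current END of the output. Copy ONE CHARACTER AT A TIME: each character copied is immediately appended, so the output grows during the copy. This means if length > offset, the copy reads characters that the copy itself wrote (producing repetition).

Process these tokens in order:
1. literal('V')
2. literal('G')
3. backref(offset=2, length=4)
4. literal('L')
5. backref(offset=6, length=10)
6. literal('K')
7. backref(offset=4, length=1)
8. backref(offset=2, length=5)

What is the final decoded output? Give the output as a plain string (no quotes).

Answer: VGVGVGLGVGVGLGVGVKVKVKVK

Derivation:
Token 1: literal('V'). Output: "V"
Token 2: literal('G'). Output: "VG"
Token 3: backref(off=2, len=4) (overlapping!). Copied 'VGVG' from pos 0. Output: "VGVGVG"
Token 4: literal('L'). Output: "VGVGVGL"
Token 5: backref(off=6, len=10) (overlapping!). Copied 'GVGVGLGVGV' from pos 1. Output: "VGVGVGLGVGVGLGVGV"
Token 6: literal('K'). Output: "VGVGVGLGVGVGLGVGVK"
Token 7: backref(off=4, len=1). Copied 'V' from pos 14. Output: "VGVGVGLGVGVGLGVGVKV"
Token 8: backref(off=2, len=5) (overlapping!). Copied 'KVKVK' from pos 17. Output: "VGVGVGLGVGVGLGVGVKVKVKVK"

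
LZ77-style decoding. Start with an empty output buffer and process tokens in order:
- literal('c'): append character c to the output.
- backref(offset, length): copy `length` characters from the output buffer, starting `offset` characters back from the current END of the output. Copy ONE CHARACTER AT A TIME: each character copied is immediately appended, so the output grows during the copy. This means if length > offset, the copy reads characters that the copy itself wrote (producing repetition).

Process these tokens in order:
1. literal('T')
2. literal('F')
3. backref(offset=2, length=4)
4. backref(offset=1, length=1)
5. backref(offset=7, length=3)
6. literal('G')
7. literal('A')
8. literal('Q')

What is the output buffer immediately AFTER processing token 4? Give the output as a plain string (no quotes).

Answer: TFTFTFF

Derivation:
Token 1: literal('T'). Output: "T"
Token 2: literal('F'). Output: "TF"
Token 3: backref(off=2, len=4) (overlapping!). Copied 'TFTF' from pos 0. Output: "TFTFTF"
Token 4: backref(off=1, len=1). Copied 'F' from pos 5. Output: "TFTFTFF"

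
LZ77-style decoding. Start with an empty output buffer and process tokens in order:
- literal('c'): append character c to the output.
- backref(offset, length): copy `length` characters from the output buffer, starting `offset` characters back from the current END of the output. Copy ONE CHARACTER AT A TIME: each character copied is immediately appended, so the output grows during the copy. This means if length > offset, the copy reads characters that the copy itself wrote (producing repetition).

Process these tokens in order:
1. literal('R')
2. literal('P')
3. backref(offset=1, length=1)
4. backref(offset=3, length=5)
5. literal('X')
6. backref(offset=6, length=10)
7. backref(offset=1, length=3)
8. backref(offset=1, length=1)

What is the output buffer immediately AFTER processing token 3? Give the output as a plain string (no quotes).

Token 1: literal('R'). Output: "R"
Token 2: literal('P'). Output: "RP"
Token 3: backref(off=1, len=1). Copied 'P' from pos 1. Output: "RPP"

Answer: RPP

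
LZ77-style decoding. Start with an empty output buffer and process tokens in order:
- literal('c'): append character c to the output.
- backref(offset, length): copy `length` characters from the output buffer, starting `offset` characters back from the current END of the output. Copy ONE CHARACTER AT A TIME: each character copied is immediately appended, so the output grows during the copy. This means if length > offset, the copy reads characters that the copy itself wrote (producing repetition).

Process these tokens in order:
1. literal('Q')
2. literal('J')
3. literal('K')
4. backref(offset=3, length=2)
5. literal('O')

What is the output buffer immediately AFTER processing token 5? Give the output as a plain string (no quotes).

Answer: QJKQJO

Derivation:
Token 1: literal('Q'). Output: "Q"
Token 2: literal('J'). Output: "QJ"
Token 3: literal('K'). Output: "QJK"
Token 4: backref(off=3, len=2). Copied 'QJ' from pos 0. Output: "QJKQJ"
Token 5: literal('O'). Output: "QJKQJO"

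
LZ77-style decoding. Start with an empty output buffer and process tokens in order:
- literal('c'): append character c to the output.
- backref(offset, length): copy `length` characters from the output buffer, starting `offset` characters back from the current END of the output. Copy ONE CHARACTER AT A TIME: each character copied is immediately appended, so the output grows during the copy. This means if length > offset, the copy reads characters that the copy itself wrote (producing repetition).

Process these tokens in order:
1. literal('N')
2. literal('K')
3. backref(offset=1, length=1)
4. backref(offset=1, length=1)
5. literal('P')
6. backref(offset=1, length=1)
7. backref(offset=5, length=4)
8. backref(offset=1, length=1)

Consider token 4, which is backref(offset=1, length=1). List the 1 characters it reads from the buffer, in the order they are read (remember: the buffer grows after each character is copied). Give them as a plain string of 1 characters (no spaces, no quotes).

Token 1: literal('N'). Output: "N"
Token 2: literal('K'). Output: "NK"
Token 3: backref(off=1, len=1). Copied 'K' from pos 1. Output: "NKK"
Token 4: backref(off=1, len=1). Buffer before: "NKK" (len 3)
  byte 1: read out[2]='K', append. Buffer now: "NKKK"

Answer: K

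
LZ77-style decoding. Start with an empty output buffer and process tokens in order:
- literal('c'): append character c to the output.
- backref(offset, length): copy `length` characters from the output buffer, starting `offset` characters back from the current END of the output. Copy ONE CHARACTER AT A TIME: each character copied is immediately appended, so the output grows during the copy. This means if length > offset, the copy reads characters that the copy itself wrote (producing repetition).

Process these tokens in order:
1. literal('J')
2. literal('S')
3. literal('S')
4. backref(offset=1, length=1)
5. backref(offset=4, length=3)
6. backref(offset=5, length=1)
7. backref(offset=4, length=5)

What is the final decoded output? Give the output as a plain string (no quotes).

Token 1: literal('J'). Output: "J"
Token 2: literal('S'). Output: "JS"
Token 3: literal('S'). Output: "JSS"
Token 4: backref(off=1, len=1). Copied 'S' from pos 2. Output: "JSSS"
Token 5: backref(off=4, len=3). Copied 'JSS' from pos 0. Output: "JSSSJSS"
Token 6: backref(off=5, len=1). Copied 'S' from pos 2. Output: "JSSSJSSS"
Token 7: backref(off=4, len=5) (overlapping!). Copied 'JSSSJ' from pos 4. Output: "JSSSJSSSJSSSJ"

Answer: JSSSJSSSJSSSJ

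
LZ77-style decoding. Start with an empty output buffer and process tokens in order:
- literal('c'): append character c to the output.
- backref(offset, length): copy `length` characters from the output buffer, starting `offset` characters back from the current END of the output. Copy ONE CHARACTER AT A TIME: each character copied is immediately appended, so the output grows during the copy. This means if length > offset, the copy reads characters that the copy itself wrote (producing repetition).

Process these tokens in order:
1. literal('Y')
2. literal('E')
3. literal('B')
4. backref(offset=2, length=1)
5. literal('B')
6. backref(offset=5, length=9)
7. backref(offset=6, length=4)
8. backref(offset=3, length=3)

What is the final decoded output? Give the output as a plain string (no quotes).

Answer: YEBEBYEBEBYEBEEBYEBYE

Derivation:
Token 1: literal('Y'). Output: "Y"
Token 2: literal('E'). Output: "YE"
Token 3: literal('B'). Output: "YEB"
Token 4: backref(off=2, len=1). Copied 'E' from pos 1. Output: "YEBE"
Token 5: literal('B'). Output: "YEBEB"
Token 6: backref(off=5, len=9) (overlapping!). Copied 'YEBEBYEBE' from pos 0. Output: "YEBEBYEBEBYEBE"
Token 7: backref(off=6, len=4). Copied 'EBYE' from pos 8. Output: "YEBEBYEBEBYEBEEBYE"
Token 8: backref(off=3, len=3). Copied 'BYE' from pos 15. Output: "YEBEBYEBEBYEBEEBYEBYE"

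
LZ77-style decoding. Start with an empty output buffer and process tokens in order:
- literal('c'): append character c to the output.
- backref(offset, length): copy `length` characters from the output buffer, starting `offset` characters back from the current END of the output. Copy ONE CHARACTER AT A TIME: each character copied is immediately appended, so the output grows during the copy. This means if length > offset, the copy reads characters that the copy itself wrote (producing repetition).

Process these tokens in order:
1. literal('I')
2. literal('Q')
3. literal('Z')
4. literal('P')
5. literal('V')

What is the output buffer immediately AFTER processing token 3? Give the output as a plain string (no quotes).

Answer: IQZ

Derivation:
Token 1: literal('I'). Output: "I"
Token 2: literal('Q'). Output: "IQ"
Token 3: literal('Z'). Output: "IQZ"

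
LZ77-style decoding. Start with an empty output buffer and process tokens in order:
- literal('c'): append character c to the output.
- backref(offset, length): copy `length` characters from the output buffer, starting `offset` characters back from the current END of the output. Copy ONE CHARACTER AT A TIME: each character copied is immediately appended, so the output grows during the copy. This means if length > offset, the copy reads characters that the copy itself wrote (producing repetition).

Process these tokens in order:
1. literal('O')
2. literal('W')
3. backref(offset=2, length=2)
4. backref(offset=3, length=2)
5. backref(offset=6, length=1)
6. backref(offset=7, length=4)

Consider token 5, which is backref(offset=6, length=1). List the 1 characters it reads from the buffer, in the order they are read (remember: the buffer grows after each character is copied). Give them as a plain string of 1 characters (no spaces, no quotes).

Token 1: literal('O'). Output: "O"
Token 2: literal('W'). Output: "OW"
Token 3: backref(off=2, len=2). Copied 'OW' from pos 0. Output: "OWOW"
Token 4: backref(off=3, len=2). Copied 'WO' from pos 1. Output: "OWOWWO"
Token 5: backref(off=6, len=1). Buffer before: "OWOWWO" (len 6)
  byte 1: read out[0]='O', append. Buffer now: "OWOWWOO"

Answer: O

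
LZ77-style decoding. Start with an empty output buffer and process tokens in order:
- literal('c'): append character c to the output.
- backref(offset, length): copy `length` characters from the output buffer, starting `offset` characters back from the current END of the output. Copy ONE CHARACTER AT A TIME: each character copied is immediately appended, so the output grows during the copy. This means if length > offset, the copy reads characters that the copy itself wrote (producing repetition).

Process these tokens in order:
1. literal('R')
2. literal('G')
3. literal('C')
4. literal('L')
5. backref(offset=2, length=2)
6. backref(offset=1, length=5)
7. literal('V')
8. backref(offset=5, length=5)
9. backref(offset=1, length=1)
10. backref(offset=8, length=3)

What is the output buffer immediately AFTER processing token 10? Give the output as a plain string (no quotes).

Answer: RGCLCLLLLLLVLLLLVVLVL

Derivation:
Token 1: literal('R'). Output: "R"
Token 2: literal('G'). Output: "RG"
Token 3: literal('C'). Output: "RGC"
Token 4: literal('L'). Output: "RGCL"
Token 5: backref(off=2, len=2). Copied 'CL' from pos 2. Output: "RGCLCL"
Token 6: backref(off=1, len=5) (overlapping!). Copied 'LLLLL' from pos 5. Output: "RGCLCLLLLLL"
Token 7: literal('V'). Output: "RGCLCLLLLLLV"
Token 8: backref(off=5, len=5). Copied 'LLLLV' from pos 7. Output: "RGCLCLLLLLLVLLLLV"
Token 9: backref(off=1, len=1). Copied 'V' from pos 16. Output: "RGCLCLLLLLLVLLLLVV"
Token 10: backref(off=8, len=3). Copied 'LVL' from pos 10. Output: "RGCLCLLLLLLVLLLLVVLVL"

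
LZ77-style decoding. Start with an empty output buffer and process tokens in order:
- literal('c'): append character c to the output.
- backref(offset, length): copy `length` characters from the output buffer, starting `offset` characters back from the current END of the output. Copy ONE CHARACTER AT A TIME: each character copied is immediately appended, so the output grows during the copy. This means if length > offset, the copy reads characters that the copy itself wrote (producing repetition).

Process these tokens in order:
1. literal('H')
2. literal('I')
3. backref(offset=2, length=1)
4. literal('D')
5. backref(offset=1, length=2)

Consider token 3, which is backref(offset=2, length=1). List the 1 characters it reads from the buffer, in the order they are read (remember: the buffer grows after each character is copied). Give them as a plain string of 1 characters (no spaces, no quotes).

Token 1: literal('H'). Output: "H"
Token 2: literal('I'). Output: "HI"
Token 3: backref(off=2, len=1). Buffer before: "HI" (len 2)
  byte 1: read out[0]='H', append. Buffer now: "HIH"

Answer: H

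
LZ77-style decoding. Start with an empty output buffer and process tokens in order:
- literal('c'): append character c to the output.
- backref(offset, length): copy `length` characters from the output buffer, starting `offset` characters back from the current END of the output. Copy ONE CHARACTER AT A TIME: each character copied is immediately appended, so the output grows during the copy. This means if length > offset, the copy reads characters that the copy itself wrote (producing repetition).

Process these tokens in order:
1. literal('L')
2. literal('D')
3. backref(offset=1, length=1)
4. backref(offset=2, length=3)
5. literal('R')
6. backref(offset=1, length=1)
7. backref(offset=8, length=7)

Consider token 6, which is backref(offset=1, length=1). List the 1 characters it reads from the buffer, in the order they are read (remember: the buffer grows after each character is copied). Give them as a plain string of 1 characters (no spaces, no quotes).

Token 1: literal('L'). Output: "L"
Token 2: literal('D'). Output: "LD"
Token 3: backref(off=1, len=1). Copied 'D' from pos 1. Output: "LDD"
Token 4: backref(off=2, len=3) (overlapping!). Copied 'DDD' from pos 1. Output: "LDDDDD"
Token 5: literal('R'). Output: "LDDDDDR"
Token 6: backref(off=1, len=1). Buffer before: "LDDDDDR" (len 7)
  byte 1: read out[6]='R', append. Buffer now: "LDDDDDRR"

Answer: R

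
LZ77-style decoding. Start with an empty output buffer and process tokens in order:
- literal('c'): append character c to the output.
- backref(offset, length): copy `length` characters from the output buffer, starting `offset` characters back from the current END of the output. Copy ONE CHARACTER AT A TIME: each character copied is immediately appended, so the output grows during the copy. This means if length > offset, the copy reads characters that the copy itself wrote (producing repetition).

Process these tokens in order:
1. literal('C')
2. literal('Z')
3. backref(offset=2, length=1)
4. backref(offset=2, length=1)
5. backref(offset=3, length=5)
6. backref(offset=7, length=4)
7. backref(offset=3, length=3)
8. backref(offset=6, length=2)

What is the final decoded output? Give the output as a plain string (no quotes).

Token 1: literal('C'). Output: "C"
Token 2: literal('Z'). Output: "CZ"
Token 3: backref(off=2, len=1). Copied 'C' from pos 0. Output: "CZC"
Token 4: backref(off=2, len=1). Copied 'Z' from pos 1. Output: "CZCZ"
Token 5: backref(off=3, len=5) (overlapping!). Copied 'ZCZZC' from pos 1. Output: "CZCZZCZZC"
Token 6: backref(off=7, len=4). Copied 'CZZC' from pos 2. Output: "CZCZZCZZCCZZC"
Token 7: backref(off=3, len=3). Copied 'ZZC' from pos 10. Output: "CZCZZCZZCCZZCZZC"
Token 8: backref(off=6, len=2). Copied 'ZZ' from pos 10. Output: "CZCZZCZZCCZZCZZCZZ"

Answer: CZCZZCZZCCZZCZZCZZ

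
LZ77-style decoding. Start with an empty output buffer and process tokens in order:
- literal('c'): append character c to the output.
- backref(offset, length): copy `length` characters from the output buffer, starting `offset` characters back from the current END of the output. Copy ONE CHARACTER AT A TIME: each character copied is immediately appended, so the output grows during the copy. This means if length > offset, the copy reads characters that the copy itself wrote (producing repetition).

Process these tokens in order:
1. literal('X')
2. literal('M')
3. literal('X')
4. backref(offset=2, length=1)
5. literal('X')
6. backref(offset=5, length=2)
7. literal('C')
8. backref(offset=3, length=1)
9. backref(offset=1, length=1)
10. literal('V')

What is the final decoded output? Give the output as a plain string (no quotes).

Answer: XMXMXXMCXXV

Derivation:
Token 1: literal('X'). Output: "X"
Token 2: literal('M'). Output: "XM"
Token 3: literal('X'). Output: "XMX"
Token 4: backref(off=2, len=1). Copied 'M' from pos 1. Output: "XMXM"
Token 5: literal('X'). Output: "XMXMX"
Token 6: backref(off=5, len=2). Copied 'XM' from pos 0. Output: "XMXMXXM"
Token 7: literal('C'). Output: "XMXMXXMC"
Token 8: backref(off=3, len=1). Copied 'X' from pos 5. Output: "XMXMXXMCX"
Token 9: backref(off=1, len=1). Copied 'X' from pos 8. Output: "XMXMXXMCXX"
Token 10: literal('V'). Output: "XMXMXXMCXXV"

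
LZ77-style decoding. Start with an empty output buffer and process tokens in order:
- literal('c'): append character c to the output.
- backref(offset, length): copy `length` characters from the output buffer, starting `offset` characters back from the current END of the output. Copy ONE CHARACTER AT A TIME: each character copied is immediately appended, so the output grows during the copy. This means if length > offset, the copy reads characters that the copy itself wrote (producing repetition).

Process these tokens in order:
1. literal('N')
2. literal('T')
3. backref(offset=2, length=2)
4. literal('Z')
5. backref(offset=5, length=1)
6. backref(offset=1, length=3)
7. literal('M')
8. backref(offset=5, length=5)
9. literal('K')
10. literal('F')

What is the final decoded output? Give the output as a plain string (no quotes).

Answer: NTNTZNNNNMNNNNMKF

Derivation:
Token 1: literal('N'). Output: "N"
Token 2: literal('T'). Output: "NT"
Token 3: backref(off=2, len=2). Copied 'NT' from pos 0. Output: "NTNT"
Token 4: literal('Z'). Output: "NTNTZ"
Token 5: backref(off=5, len=1). Copied 'N' from pos 0. Output: "NTNTZN"
Token 6: backref(off=1, len=3) (overlapping!). Copied 'NNN' from pos 5. Output: "NTNTZNNNN"
Token 7: literal('M'). Output: "NTNTZNNNNM"
Token 8: backref(off=5, len=5). Copied 'NNNNM' from pos 5. Output: "NTNTZNNNNMNNNNM"
Token 9: literal('K'). Output: "NTNTZNNNNMNNNNMK"
Token 10: literal('F'). Output: "NTNTZNNNNMNNNNMKF"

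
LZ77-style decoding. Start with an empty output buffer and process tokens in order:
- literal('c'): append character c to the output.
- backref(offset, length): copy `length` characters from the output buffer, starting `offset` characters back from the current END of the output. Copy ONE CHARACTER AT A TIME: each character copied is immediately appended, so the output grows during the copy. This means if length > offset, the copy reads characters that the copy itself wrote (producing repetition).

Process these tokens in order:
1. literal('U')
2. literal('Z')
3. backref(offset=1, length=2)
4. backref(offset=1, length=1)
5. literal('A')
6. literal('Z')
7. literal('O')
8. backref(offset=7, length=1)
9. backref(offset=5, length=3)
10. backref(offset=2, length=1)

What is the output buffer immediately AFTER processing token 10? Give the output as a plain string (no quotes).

Answer: UZZZZAZOZZAZA

Derivation:
Token 1: literal('U'). Output: "U"
Token 2: literal('Z'). Output: "UZ"
Token 3: backref(off=1, len=2) (overlapping!). Copied 'ZZ' from pos 1. Output: "UZZZ"
Token 4: backref(off=1, len=1). Copied 'Z' from pos 3. Output: "UZZZZ"
Token 5: literal('A'). Output: "UZZZZA"
Token 6: literal('Z'). Output: "UZZZZAZ"
Token 7: literal('O'). Output: "UZZZZAZO"
Token 8: backref(off=7, len=1). Copied 'Z' from pos 1. Output: "UZZZZAZOZ"
Token 9: backref(off=5, len=3). Copied 'ZAZ' from pos 4. Output: "UZZZZAZOZZAZ"
Token 10: backref(off=2, len=1). Copied 'A' from pos 10. Output: "UZZZZAZOZZAZA"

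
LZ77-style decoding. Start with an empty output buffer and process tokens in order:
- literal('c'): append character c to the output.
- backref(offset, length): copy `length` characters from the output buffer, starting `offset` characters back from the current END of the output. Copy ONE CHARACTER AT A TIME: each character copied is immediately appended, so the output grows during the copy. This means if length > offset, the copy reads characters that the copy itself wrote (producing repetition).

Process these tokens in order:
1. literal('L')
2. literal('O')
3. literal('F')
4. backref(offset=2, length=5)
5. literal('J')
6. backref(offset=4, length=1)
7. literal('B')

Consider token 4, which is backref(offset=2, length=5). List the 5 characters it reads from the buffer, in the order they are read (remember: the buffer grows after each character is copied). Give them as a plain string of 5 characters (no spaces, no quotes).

Token 1: literal('L'). Output: "L"
Token 2: literal('O'). Output: "LO"
Token 3: literal('F'). Output: "LOF"
Token 4: backref(off=2, len=5). Buffer before: "LOF" (len 3)
  byte 1: read out[1]='O', append. Buffer now: "LOFO"
  byte 2: read out[2]='F', append. Buffer now: "LOFOF"
  byte 3: read out[3]='O', append. Buffer now: "LOFOFO"
  byte 4: read out[4]='F', append. Buffer now: "LOFOFOF"
  byte 5: read out[5]='O', append. Buffer now: "LOFOFOFO"

Answer: OFOFO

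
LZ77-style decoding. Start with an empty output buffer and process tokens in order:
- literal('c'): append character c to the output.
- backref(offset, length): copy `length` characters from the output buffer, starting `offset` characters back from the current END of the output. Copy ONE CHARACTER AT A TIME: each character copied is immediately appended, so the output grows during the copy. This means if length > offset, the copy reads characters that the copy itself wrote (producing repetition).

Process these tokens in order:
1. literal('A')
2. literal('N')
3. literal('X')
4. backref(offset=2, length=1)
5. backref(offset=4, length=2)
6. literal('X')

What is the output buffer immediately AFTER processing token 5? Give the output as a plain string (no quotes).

Answer: ANXNAN

Derivation:
Token 1: literal('A'). Output: "A"
Token 2: literal('N'). Output: "AN"
Token 3: literal('X'). Output: "ANX"
Token 4: backref(off=2, len=1). Copied 'N' from pos 1. Output: "ANXN"
Token 5: backref(off=4, len=2). Copied 'AN' from pos 0. Output: "ANXNAN"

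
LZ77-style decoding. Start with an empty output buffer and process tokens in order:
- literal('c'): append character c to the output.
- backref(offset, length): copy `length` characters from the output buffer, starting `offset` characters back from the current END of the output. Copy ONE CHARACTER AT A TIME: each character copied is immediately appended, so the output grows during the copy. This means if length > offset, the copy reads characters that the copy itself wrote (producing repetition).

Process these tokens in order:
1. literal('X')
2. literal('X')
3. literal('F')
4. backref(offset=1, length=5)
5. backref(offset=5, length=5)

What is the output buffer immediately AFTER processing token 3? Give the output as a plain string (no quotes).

Answer: XXF

Derivation:
Token 1: literal('X'). Output: "X"
Token 2: literal('X'). Output: "XX"
Token 3: literal('F'). Output: "XXF"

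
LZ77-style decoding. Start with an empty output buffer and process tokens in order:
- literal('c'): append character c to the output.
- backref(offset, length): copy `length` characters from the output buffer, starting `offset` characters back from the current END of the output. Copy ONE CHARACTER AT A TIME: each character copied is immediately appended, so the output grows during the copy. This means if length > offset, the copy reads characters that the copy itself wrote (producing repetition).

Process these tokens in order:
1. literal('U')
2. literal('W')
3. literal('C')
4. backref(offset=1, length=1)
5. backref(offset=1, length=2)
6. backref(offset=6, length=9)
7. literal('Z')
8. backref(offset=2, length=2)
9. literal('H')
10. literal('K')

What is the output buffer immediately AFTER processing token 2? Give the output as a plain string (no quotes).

Token 1: literal('U'). Output: "U"
Token 2: literal('W'). Output: "UW"

Answer: UW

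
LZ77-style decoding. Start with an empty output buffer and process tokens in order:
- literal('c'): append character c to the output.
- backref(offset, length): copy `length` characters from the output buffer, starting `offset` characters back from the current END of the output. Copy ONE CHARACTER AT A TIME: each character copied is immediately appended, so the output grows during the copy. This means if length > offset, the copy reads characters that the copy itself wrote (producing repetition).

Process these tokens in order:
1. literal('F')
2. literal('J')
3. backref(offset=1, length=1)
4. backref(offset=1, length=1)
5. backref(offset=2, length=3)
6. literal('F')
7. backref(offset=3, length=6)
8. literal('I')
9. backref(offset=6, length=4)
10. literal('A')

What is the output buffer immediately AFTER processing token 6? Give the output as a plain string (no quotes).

Answer: FJJJJJJF

Derivation:
Token 1: literal('F'). Output: "F"
Token 2: literal('J'). Output: "FJ"
Token 3: backref(off=1, len=1). Copied 'J' from pos 1. Output: "FJJ"
Token 4: backref(off=1, len=1). Copied 'J' from pos 2. Output: "FJJJ"
Token 5: backref(off=2, len=3) (overlapping!). Copied 'JJJ' from pos 2. Output: "FJJJJJJ"
Token 6: literal('F'). Output: "FJJJJJJF"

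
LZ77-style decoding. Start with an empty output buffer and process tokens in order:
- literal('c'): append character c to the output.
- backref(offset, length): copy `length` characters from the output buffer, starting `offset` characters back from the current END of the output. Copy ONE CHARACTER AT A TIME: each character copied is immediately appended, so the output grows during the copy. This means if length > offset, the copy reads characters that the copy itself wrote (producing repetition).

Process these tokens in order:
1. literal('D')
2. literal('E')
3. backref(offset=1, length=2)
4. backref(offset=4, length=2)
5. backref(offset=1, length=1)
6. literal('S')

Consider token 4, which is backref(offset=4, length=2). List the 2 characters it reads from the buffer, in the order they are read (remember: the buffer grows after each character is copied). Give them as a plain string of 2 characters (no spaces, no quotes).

Answer: DE

Derivation:
Token 1: literal('D'). Output: "D"
Token 2: literal('E'). Output: "DE"
Token 3: backref(off=1, len=2) (overlapping!). Copied 'EE' from pos 1. Output: "DEEE"
Token 4: backref(off=4, len=2). Buffer before: "DEEE" (len 4)
  byte 1: read out[0]='D', append. Buffer now: "DEEED"
  byte 2: read out[1]='E', append. Buffer now: "DEEEDE"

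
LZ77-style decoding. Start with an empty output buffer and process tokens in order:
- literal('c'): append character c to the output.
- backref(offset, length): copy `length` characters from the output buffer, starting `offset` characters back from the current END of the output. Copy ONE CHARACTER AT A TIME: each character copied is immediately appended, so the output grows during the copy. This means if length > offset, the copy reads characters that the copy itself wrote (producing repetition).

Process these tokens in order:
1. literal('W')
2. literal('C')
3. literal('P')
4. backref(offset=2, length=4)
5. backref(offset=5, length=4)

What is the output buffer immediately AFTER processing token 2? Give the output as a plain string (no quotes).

Answer: WC

Derivation:
Token 1: literal('W'). Output: "W"
Token 2: literal('C'). Output: "WC"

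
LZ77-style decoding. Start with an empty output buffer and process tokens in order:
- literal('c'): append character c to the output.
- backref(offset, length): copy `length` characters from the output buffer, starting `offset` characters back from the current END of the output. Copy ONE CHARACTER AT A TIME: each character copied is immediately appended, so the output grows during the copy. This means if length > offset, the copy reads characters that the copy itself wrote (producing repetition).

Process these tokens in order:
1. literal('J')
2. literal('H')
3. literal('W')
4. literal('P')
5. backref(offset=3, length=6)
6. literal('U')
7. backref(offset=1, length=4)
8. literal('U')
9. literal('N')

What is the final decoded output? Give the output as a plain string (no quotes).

Token 1: literal('J'). Output: "J"
Token 2: literal('H'). Output: "JH"
Token 3: literal('W'). Output: "JHW"
Token 4: literal('P'). Output: "JHWP"
Token 5: backref(off=3, len=6) (overlapping!). Copied 'HWPHWP' from pos 1. Output: "JHWPHWPHWP"
Token 6: literal('U'). Output: "JHWPHWPHWPU"
Token 7: backref(off=1, len=4) (overlapping!). Copied 'UUUU' from pos 10. Output: "JHWPHWPHWPUUUUU"
Token 8: literal('U'). Output: "JHWPHWPHWPUUUUUU"
Token 9: literal('N'). Output: "JHWPHWPHWPUUUUUUN"

Answer: JHWPHWPHWPUUUUUUN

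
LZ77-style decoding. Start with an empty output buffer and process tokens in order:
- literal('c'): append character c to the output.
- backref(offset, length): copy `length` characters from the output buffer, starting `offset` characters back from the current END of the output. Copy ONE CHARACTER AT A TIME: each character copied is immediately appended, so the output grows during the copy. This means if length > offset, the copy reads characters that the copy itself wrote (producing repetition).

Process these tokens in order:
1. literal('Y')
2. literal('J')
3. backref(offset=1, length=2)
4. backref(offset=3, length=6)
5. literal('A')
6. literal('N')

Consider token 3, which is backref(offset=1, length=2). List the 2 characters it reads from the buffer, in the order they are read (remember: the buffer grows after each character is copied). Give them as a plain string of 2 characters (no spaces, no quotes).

Answer: JJ

Derivation:
Token 1: literal('Y'). Output: "Y"
Token 2: literal('J'). Output: "YJ"
Token 3: backref(off=1, len=2). Buffer before: "YJ" (len 2)
  byte 1: read out[1]='J', append. Buffer now: "YJJ"
  byte 2: read out[2]='J', append. Buffer now: "YJJJ"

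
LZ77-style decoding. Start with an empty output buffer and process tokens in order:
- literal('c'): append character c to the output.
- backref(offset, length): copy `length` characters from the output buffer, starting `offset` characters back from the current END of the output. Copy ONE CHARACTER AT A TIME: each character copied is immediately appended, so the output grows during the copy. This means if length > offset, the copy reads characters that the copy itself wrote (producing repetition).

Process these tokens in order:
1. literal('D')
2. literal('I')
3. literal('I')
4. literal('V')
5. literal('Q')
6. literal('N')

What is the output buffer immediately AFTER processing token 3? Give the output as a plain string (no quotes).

Token 1: literal('D'). Output: "D"
Token 2: literal('I'). Output: "DI"
Token 3: literal('I'). Output: "DII"

Answer: DII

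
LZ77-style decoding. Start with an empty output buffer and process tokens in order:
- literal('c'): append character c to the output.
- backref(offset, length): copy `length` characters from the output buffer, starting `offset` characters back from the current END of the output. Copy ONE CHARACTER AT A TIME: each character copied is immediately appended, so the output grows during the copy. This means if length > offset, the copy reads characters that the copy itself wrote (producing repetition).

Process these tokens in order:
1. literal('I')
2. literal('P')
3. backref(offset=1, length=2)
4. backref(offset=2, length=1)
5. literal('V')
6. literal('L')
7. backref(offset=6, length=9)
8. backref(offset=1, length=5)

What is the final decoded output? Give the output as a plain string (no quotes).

Answer: IPPPPVLPPPPVLPPPPPPPP

Derivation:
Token 1: literal('I'). Output: "I"
Token 2: literal('P'). Output: "IP"
Token 3: backref(off=1, len=2) (overlapping!). Copied 'PP' from pos 1. Output: "IPPP"
Token 4: backref(off=2, len=1). Copied 'P' from pos 2. Output: "IPPPP"
Token 5: literal('V'). Output: "IPPPPV"
Token 6: literal('L'). Output: "IPPPPVL"
Token 7: backref(off=6, len=9) (overlapping!). Copied 'PPPPVLPPP' from pos 1. Output: "IPPPPVLPPPPVLPPP"
Token 8: backref(off=1, len=5) (overlapping!). Copied 'PPPPP' from pos 15. Output: "IPPPPVLPPPPVLPPPPPPPP"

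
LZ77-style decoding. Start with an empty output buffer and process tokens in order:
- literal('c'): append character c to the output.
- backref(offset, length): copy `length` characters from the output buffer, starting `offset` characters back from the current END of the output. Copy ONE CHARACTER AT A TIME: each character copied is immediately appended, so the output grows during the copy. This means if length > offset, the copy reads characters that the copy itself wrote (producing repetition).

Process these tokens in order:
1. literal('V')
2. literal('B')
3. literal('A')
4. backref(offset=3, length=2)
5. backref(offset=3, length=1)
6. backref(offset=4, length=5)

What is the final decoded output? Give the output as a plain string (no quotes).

Answer: VBAVBAAVBAA

Derivation:
Token 1: literal('V'). Output: "V"
Token 2: literal('B'). Output: "VB"
Token 3: literal('A'). Output: "VBA"
Token 4: backref(off=3, len=2). Copied 'VB' from pos 0. Output: "VBAVB"
Token 5: backref(off=3, len=1). Copied 'A' from pos 2. Output: "VBAVBA"
Token 6: backref(off=4, len=5) (overlapping!). Copied 'AVBAA' from pos 2. Output: "VBAVBAAVBAA"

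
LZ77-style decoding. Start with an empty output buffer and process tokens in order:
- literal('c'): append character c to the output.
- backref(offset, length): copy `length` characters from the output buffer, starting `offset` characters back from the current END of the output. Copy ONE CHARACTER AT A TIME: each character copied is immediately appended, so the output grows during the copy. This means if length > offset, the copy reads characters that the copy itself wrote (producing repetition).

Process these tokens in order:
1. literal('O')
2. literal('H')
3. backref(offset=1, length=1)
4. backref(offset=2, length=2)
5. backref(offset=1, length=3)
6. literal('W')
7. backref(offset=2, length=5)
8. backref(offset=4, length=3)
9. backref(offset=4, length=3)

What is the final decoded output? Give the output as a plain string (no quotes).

Answer: OHHHHHHHWHWHWHWHWHWH

Derivation:
Token 1: literal('O'). Output: "O"
Token 2: literal('H'). Output: "OH"
Token 3: backref(off=1, len=1). Copied 'H' from pos 1. Output: "OHH"
Token 4: backref(off=2, len=2). Copied 'HH' from pos 1. Output: "OHHHH"
Token 5: backref(off=1, len=3) (overlapping!). Copied 'HHH' from pos 4. Output: "OHHHHHHH"
Token 6: literal('W'). Output: "OHHHHHHHW"
Token 7: backref(off=2, len=5) (overlapping!). Copied 'HWHWH' from pos 7. Output: "OHHHHHHHWHWHWH"
Token 8: backref(off=4, len=3). Copied 'WHW' from pos 10. Output: "OHHHHHHHWHWHWHWHW"
Token 9: backref(off=4, len=3). Copied 'HWH' from pos 13. Output: "OHHHHHHHWHWHWHWHWHWH"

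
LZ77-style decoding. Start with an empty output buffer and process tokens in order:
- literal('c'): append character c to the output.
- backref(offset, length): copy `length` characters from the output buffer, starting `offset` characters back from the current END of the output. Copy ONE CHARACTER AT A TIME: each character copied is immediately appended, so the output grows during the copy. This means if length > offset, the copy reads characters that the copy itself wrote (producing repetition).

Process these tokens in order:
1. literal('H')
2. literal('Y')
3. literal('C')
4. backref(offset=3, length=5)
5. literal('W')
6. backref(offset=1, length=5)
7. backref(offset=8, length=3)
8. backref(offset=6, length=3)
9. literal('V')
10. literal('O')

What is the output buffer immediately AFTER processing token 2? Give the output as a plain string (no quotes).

Answer: HY

Derivation:
Token 1: literal('H'). Output: "H"
Token 2: literal('Y'). Output: "HY"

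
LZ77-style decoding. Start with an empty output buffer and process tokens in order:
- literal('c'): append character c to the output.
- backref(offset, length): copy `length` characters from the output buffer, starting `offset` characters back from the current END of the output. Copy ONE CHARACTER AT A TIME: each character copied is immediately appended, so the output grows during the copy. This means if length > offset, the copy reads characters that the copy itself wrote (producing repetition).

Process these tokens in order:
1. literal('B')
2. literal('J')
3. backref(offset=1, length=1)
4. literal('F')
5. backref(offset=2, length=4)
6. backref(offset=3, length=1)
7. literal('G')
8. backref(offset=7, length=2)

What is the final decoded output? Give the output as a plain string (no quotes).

Answer: BJJFJFJFFGFJ

Derivation:
Token 1: literal('B'). Output: "B"
Token 2: literal('J'). Output: "BJ"
Token 3: backref(off=1, len=1). Copied 'J' from pos 1. Output: "BJJ"
Token 4: literal('F'). Output: "BJJF"
Token 5: backref(off=2, len=4) (overlapping!). Copied 'JFJF' from pos 2. Output: "BJJFJFJF"
Token 6: backref(off=3, len=1). Copied 'F' from pos 5. Output: "BJJFJFJFF"
Token 7: literal('G'). Output: "BJJFJFJFFG"
Token 8: backref(off=7, len=2). Copied 'FJ' from pos 3. Output: "BJJFJFJFFGFJ"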